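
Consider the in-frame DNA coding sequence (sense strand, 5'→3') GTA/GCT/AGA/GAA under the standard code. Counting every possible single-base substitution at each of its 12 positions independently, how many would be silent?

Codon 1 (GTA, Val): 3 synonymous substitutions.
Codon 2 (GCT, Ala): 3 synonymous substitutions.
Codon 3 (AGA, Arg): 2 synonymous substitutions.
Codon 4 (GAA, Glu): 1 synonymous substitution.
Total: 3 + 3 + 2 + 1 = 9.

9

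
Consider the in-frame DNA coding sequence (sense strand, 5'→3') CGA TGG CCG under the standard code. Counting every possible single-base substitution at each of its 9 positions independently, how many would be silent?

7

Codon 1 (CGA, Arg): 4 synonymous substitutions.
Codon 2 (TGG, Trp): 0 synonymous substitutions.
Codon 3 (CCG, Pro): 3 synonymous substitutions.
Total: 4 + 0 + 3 = 7.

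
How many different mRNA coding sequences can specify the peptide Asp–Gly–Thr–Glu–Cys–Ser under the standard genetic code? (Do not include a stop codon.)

Asp: 2 codons.
Gly: 4 codons.
Thr: 4 codons.
Glu: 2 codons.
Cys: 2 codons.
Ser: 6 codons.
2 × 4 × 4 × 2 × 2 × 6 = 768.

768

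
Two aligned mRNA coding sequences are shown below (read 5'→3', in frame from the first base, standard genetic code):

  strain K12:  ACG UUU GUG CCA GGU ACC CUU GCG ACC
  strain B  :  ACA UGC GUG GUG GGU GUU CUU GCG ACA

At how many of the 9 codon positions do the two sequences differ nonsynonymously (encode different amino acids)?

3

Codon 1: ACG Thr / ACA Thr — synonymous.
Codon 2: UUU Phe / UGC Cys — nonsynonymous.
Codon 3: GUG Val / GUG Val — identical.
Codon 4: CCA Pro / GUG Val — nonsynonymous.
Codon 5: GGU Gly / GGU Gly — identical.
Codon 6: ACC Thr / GUU Val — nonsynonymous.
Codon 7: CUU Leu / CUU Leu — identical.
Codon 8: GCG Ala / GCG Ala — identical.
Codon 9: ACC Thr / ACA Thr — synonymous.
Nonsynonymous differences: 3.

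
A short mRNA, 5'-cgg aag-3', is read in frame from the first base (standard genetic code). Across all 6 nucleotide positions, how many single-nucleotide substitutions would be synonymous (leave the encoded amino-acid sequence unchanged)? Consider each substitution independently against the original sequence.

Codon 1 (CGG, Arg): 4 synonymous substitutions.
Codon 2 (AAG, Lys): 1 synonymous substitution.
Total: 4 + 1 = 5.

5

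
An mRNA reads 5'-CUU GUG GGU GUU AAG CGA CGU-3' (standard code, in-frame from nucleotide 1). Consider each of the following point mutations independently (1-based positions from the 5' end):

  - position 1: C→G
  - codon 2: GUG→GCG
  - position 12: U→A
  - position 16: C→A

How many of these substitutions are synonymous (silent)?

2

Codon 1: CUU (Leu) → GUU (Val) — missense.
Codon 2: GUG (Val) → GCG (Ala) — missense.
Codon 4: GUU (Val) → GUA (Val) — synonymous.
Codon 6: CGA (Arg) → AGA (Arg) — synonymous.
Synonymous: 2 of 4.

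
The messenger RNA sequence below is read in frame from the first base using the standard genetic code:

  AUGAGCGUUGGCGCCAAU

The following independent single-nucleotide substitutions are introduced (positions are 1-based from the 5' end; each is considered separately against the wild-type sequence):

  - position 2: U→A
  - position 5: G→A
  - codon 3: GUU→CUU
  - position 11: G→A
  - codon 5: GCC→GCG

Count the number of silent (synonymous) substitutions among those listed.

1

Codon 1: AUG (Met) → AAG (Lys) — missense.
Codon 2: AGC (Ser) → AAC (Asn) — missense.
Codon 3: GUU (Val) → CUU (Leu) — missense.
Codon 4: GGC (Gly) → GAC (Asp) — missense.
Codon 5: GCC (Ala) → GCG (Ala) — synonymous.
Synonymous: 1 of 5.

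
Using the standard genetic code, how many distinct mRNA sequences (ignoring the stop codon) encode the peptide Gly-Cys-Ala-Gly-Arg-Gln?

Gly: 4 codons.
Cys: 2 codons.
Ala: 4 codons.
Gly: 4 codons.
Arg: 6 codons.
Gln: 2 codons.
4 × 2 × 4 × 4 × 6 × 2 = 1536.

1536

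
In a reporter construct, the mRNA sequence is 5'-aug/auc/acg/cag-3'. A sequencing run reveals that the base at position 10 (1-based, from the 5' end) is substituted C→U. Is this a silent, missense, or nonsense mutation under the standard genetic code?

Position 10 falls in codon 4: CAG → Gln.
After the substitution the codon is UAG → Stop.
The new codon is a stop codon, so this is a nonsense mutation.

nonsense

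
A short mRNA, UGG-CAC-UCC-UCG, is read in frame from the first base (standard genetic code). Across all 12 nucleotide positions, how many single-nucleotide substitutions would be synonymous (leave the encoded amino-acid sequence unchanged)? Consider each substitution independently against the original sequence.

Codon 1 (UGG, Trp): 0 synonymous substitutions.
Codon 2 (CAC, His): 1 synonymous substitution.
Codon 3 (UCC, Ser): 3 synonymous substitutions.
Codon 4 (UCG, Ser): 3 synonymous substitutions.
Total: 0 + 1 + 3 + 3 = 7.

7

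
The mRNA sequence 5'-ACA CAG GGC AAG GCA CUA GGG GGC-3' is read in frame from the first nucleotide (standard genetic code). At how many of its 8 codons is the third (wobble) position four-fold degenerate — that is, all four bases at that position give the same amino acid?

6

Codon 1 ACA (Thr): third position 4-fold.
Codon 2 CAG (Gln): third position 2-fold.
Codon 3 GGC (Gly): third position 4-fold.
Codon 4 AAG (Lys): third position 2-fold.
Codon 5 GCA (Ala): third position 4-fold.
Codon 6 CUA (Leu): third position 4-fold.
Codon 7 GGG (Gly): third position 4-fold.
Codon 8 GGC (Gly): third position 4-fold.
Four-fold degenerate third positions: 6.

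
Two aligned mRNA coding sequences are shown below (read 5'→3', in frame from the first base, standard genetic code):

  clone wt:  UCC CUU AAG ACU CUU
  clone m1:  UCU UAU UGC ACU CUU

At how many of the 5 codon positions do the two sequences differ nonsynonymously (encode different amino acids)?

Codon 1: UCC Ser / UCU Ser — synonymous.
Codon 2: CUU Leu / UAU Tyr — nonsynonymous.
Codon 3: AAG Lys / UGC Cys — nonsynonymous.
Codon 4: ACU Thr / ACU Thr — identical.
Codon 5: CUU Leu / CUU Leu — identical.
Nonsynonymous differences: 2.

2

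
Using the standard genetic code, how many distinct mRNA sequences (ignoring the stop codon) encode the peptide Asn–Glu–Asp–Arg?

48

Asn: 2 codons.
Glu: 2 codons.
Asp: 2 codons.
Arg: 6 codons.
2 × 2 × 2 × 6 = 48.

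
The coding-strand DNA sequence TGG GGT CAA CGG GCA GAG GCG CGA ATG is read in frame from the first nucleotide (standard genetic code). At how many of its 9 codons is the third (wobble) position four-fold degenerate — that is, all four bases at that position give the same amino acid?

Codon 1 TGG (Trp): third position 1-fold.
Codon 2 GGT (Gly): third position 4-fold.
Codon 3 CAA (Gln): third position 2-fold.
Codon 4 CGG (Arg): third position 4-fold.
Codon 5 GCA (Ala): third position 4-fold.
Codon 6 GAG (Glu): third position 2-fold.
Codon 7 GCG (Ala): third position 4-fold.
Codon 8 CGA (Arg): third position 4-fold.
Codon 9 ATG (Met): third position 1-fold.
Four-fold degenerate third positions: 5.

5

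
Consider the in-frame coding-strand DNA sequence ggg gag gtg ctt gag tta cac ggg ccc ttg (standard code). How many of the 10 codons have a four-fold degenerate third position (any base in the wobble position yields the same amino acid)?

Codon 1 GGG (Gly): third position 4-fold.
Codon 2 GAG (Glu): third position 2-fold.
Codon 3 GTG (Val): third position 4-fold.
Codon 4 CTT (Leu): third position 4-fold.
Codon 5 GAG (Glu): third position 2-fold.
Codon 6 TTA (Leu): third position 2-fold.
Codon 7 CAC (His): third position 2-fold.
Codon 8 GGG (Gly): third position 4-fold.
Codon 9 CCC (Pro): third position 4-fold.
Codon 10 TTG (Leu): third position 2-fold.
Four-fold degenerate third positions: 5.

5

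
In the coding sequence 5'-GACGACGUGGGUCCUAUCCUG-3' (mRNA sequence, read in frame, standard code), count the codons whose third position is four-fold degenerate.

Codon 1 GAC (Asp): third position 2-fold.
Codon 2 GAC (Asp): third position 2-fold.
Codon 3 GUG (Val): third position 4-fold.
Codon 4 GGU (Gly): third position 4-fold.
Codon 5 CCU (Pro): third position 4-fold.
Codon 6 AUC (Ile): third position 3-fold.
Codon 7 CUG (Leu): third position 4-fold.
Four-fold degenerate third positions: 4.

4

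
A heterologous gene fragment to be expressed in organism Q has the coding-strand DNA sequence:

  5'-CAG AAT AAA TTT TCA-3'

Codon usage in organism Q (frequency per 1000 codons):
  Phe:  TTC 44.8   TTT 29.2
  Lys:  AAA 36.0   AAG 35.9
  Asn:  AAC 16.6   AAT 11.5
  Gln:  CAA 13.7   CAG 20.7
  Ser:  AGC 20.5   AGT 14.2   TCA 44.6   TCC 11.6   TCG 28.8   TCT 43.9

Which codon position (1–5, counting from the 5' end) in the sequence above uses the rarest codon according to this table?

Codon 1 CAG (Gln): 20.7 per 1000.
Codon 2 AAT (Asn): 11.5 per 1000.
Codon 3 AAA (Lys): 36.0 per 1000.
Codon 4 TTT (Phe): 29.2 per 1000.
Codon 5 TCA (Ser): 44.6 per 1000.
Lowest frequency is 11.5 at codon 2.

2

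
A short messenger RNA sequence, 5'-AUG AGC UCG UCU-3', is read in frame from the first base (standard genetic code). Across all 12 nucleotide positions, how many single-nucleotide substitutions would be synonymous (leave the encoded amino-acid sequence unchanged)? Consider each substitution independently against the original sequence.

7

Codon 1 (AUG, Met): 0 synonymous substitutions.
Codon 2 (AGC, Ser): 1 synonymous substitution.
Codon 3 (UCG, Ser): 3 synonymous substitutions.
Codon 4 (UCU, Ser): 3 synonymous substitutions.
Total: 0 + 1 + 3 + 3 = 7.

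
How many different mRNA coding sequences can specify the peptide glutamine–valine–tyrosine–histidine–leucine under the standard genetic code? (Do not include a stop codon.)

192

Gln: 2 codons.
Val: 4 codons.
Tyr: 2 codons.
His: 2 codons.
Leu: 6 codons.
2 × 4 × 2 × 2 × 6 = 192.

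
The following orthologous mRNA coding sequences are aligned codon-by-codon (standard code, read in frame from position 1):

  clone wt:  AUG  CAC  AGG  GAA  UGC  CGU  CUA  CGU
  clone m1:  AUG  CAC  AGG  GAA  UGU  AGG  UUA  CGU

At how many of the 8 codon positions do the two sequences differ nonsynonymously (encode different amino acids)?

0

Codon 1: AUG Met / AUG Met — identical.
Codon 2: CAC His / CAC His — identical.
Codon 3: AGG Arg / AGG Arg — identical.
Codon 4: GAA Glu / GAA Glu — identical.
Codon 5: UGC Cys / UGU Cys — synonymous.
Codon 6: CGU Arg / AGG Arg — synonymous.
Codon 7: CUA Leu / UUA Leu — synonymous.
Codon 8: CGU Arg / CGU Arg — identical.
Nonsynonymous differences: 0.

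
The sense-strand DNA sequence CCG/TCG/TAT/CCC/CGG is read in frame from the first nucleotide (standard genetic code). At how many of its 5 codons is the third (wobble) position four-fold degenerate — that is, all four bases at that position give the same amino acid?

Codon 1 CCG (Pro): third position 4-fold.
Codon 2 TCG (Ser): third position 4-fold.
Codon 3 TAT (Tyr): third position 2-fold.
Codon 4 CCC (Pro): third position 4-fold.
Codon 5 CGG (Arg): third position 4-fold.
Four-fold degenerate third positions: 4.

4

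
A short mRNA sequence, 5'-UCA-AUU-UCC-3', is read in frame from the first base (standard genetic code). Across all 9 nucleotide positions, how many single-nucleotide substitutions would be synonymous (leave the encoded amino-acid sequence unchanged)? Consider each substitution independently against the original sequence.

Codon 1 (UCA, Ser): 3 synonymous substitutions.
Codon 2 (AUU, Ile): 2 synonymous substitutions.
Codon 3 (UCC, Ser): 3 synonymous substitutions.
Total: 3 + 2 + 3 = 8.

8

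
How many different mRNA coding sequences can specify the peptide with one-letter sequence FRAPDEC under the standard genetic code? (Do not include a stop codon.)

1536

Phe: 2 codons.
Arg: 6 codons.
Ala: 4 codons.
Pro: 4 codons.
Asp: 2 codons.
Glu: 2 codons.
Cys: 2 codons.
2 × 6 × 4 × 4 × 2 × 2 × 2 = 1536.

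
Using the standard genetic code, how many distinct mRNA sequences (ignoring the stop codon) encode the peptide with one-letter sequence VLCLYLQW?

Val: 4 codons.
Leu: 6 codons.
Cys: 2 codons.
Leu: 6 codons.
Tyr: 2 codons.
Leu: 6 codons.
Gln: 2 codons.
Trp: 1 codon.
4 × 6 × 2 × 6 × 2 × 6 × 2 × 1 = 6912.

6912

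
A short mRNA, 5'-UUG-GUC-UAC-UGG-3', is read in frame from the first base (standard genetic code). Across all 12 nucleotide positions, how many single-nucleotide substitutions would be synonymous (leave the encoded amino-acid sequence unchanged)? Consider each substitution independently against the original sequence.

6

Codon 1 (UUG, Leu): 2 synonymous substitutions.
Codon 2 (GUC, Val): 3 synonymous substitutions.
Codon 3 (UAC, Tyr): 1 synonymous substitution.
Codon 4 (UGG, Trp): 0 synonymous substitutions.
Total: 2 + 3 + 1 + 0 = 6.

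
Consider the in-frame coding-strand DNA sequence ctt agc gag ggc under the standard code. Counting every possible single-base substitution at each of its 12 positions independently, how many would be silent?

8

Codon 1 (CTT, Leu): 3 synonymous substitutions.
Codon 2 (AGC, Ser): 1 synonymous substitution.
Codon 3 (GAG, Glu): 1 synonymous substitution.
Codon 4 (GGC, Gly): 3 synonymous substitutions.
Total: 3 + 1 + 1 + 3 = 8.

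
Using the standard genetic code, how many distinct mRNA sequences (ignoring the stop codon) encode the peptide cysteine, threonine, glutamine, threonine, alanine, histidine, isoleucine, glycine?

Cys: 2 codons.
Thr: 4 codons.
Gln: 2 codons.
Thr: 4 codons.
Ala: 4 codons.
His: 2 codons.
Ile: 3 codons.
Gly: 4 codons.
2 × 4 × 2 × 4 × 4 × 2 × 3 × 4 = 6144.

6144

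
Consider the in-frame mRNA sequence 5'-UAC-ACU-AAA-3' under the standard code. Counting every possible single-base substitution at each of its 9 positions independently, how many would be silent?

Codon 1 (UAC, Tyr): 1 synonymous substitution.
Codon 2 (ACU, Thr): 3 synonymous substitutions.
Codon 3 (AAA, Lys): 1 synonymous substitution.
Total: 1 + 3 + 1 = 5.

5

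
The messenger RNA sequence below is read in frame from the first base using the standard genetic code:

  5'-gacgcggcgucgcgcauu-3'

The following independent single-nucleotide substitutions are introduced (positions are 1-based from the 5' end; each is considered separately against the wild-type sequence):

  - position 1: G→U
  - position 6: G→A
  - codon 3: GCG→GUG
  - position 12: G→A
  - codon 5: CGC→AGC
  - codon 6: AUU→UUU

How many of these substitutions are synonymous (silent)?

Codon 1: GAC (Asp) → UAC (Tyr) — missense.
Codon 2: GCG (Ala) → GCA (Ala) — synonymous.
Codon 3: GCG (Ala) → GUG (Val) — missense.
Codon 4: UCG (Ser) → UCA (Ser) — synonymous.
Codon 5: CGC (Arg) → AGC (Ser) — missense.
Codon 6: AUU (Ile) → UUU (Phe) — missense.
Synonymous: 2 of 6.

2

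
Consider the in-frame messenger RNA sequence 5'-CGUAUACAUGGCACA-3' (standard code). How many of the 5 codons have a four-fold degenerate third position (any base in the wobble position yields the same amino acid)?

Codon 1 CGU (Arg): third position 4-fold.
Codon 2 AUA (Ile): third position 3-fold.
Codon 3 CAU (His): third position 2-fold.
Codon 4 GGC (Gly): third position 4-fold.
Codon 5 ACA (Thr): third position 4-fold.
Four-fold degenerate third positions: 3.

3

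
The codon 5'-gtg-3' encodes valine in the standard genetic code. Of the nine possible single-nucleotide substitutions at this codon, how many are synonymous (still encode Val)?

Position 1: none → 0 synonymous.
Position 2: none → 0 synonymous.
Position 3: GTT, GTC, GTA → 3 synonymous.
Total: 0 + 0 + 3 = 3.

3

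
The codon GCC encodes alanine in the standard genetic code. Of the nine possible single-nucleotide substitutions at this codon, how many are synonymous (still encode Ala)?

3

Position 1: none → 0 synonymous.
Position 2: none → 0 synonymous.
Position 3: GCU, GCA, GCG → 3 synonymous.
Total: 0 + 0 + 3 = 3.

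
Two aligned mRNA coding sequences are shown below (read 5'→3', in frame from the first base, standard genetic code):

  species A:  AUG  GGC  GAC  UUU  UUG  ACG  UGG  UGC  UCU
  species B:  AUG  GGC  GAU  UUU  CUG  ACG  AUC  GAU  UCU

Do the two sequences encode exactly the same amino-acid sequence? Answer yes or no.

Codon 1: AUG Met / AUG Met — identical.
Codon 2: GGC Gly / GGC Gly — identical.
Codon 3: GAC Asp / GAU Asp — synonymous.
Codon 4: UUU Phe / UUU Phe — identical.
Codon 5: UUG Leu / CUG Leu — synonymous.
Codon 6: ACG Thr / ACG Thr — identical.
Codon 7: UGG Trp / AUC Ile — nonsynonymous.
Codon 8: UGC Cys / GAU Asp — nonsynonymous.
Codon 9: UCU Ser / UCU Ser — identical.
Nonsynonymous differences: 2 → different protein.

no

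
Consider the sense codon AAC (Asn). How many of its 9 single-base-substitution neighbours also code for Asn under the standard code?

Position 1: none → 0 synonymous.
Position 2: none → 0 synonymous.
Position 3: AAU → 1 synonymous.
Total: 0 + 0 + 1 = 1.

1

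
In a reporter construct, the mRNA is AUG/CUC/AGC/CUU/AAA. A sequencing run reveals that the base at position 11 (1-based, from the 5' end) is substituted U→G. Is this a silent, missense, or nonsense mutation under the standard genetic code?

missense

Position 11 falls in codon 4: CUU → Leu.
After the substitution the codon is CGU → Arg.
Leu ≠ Arg, so this is a missense mutation.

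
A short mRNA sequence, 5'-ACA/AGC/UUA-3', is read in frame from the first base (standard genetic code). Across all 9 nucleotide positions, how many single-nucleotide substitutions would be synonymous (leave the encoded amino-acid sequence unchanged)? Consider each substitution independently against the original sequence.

6

Codon 1 (ACA, Thr): 3 synonymous substitutions.
Codon 2 (AGC, Ser): 1 synonymous substitution.
Codon 3 (UUA, Leu): 2 synonymous substitutions.
Total: 3 + 1 + 2 = 6.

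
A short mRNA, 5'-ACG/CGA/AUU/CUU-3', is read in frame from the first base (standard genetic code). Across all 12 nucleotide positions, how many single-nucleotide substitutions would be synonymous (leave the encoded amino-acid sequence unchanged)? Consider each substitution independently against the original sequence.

Codon 1 (ACG, Thr): 3 synonymous substitutions.
Codon 2 (CGA, Arg): 4 synonymous substitutions.
Codon 3 (AUU, Ile): 2 synonymous substitutions.
Codon 4 (CUU, Leu): 3 synonymous substitutions.
Total: 3 + 4 + 2 + 3 = 12.

12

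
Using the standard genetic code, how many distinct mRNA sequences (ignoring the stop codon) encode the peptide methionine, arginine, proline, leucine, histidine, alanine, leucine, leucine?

41472

Met: 1 codon.
Arg: 6 codons.
Pro: 4 codons.
Leu: 6 codons.
His: 2 codons.
Ala: 4 codons.
Leu: 6 codons.
Leu: 6 codons.
1 × 6 × 4 × 6 × 2 × 4 × 6 × 6 = 41472.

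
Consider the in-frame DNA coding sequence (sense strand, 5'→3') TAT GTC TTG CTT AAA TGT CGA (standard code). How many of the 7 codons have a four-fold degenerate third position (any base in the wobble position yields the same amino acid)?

3

Codon 1 TAT (Tyr): third position 2-fold.
Codon 2 GTC (Val): third position 4-fold.
Codon 3 TTG (Leu): third position 2-fold.
Codon 4 CTT (Leu): third position 4-fold.
Codon 5 AAA (Lys): third position 2-fold.
Codon 6 TGT (Cys): third position 2-fold.
Codon 7 CGA (Arg): third position 4-fold.
Four-fold degenerate third positions: 3.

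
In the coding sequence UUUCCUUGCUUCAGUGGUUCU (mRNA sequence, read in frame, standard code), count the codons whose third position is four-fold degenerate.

3

Codon 1 UUU (Phe): third position 2-fold.
Codon 2 CCU (Pro): third position 4-fold.
Codon 3 UGC (Cys): third position 2-fold.
Codon 4 UUC (Phe): third position 2-fold.
Codon 5 AGU (Ser): third position 2-fold.
Codon 6 GGU (Gly): third position 4-fold.
Codon 7 UCU (Ser): third position 4-fold.
Four-fold degenerate third positions: 3.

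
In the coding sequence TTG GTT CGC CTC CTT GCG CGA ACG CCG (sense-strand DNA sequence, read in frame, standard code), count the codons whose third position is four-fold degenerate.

Codon 1 TTG (Leu): third position 2-fold.
Codon 2 GTT (Val): third position 4-fold.
Codon 3 CGC (Arg): third position 4-fold.
Codon 4 CTC (Leu): third position 4-fold.
Codon 5 CTT (Leu): third position 4-fold.
Codon 6 GCG (Ala): third position 4-fold.
Codon 7 CGA (Arg): third position 4-fold.
Codon 8 ACG (Thr): third position 4-fold.
Codon 9 CCG (Pro): third position 4-fold.
Four-fold degenerate third positions: 8.

8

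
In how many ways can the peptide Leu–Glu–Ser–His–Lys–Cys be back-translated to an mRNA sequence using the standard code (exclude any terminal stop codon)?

Leu: 6 codons.
Glu: 2 codons.
Ser: 6 codons.
His: 2 codons.
Lys: 2 codons.
Cys: 2 codons.
6 × 2 × 6 × 2 × 2 × 2 = 576.

576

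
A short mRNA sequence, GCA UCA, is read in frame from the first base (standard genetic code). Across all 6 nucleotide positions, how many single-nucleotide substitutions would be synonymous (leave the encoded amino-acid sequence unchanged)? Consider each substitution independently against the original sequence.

6

Codon 1 (GCA, Ala): 3 synonymous substitutions.
Codon 2 (UCA, Ser): 3 synonymous substitutions.
Total: 3 + 3 = 6.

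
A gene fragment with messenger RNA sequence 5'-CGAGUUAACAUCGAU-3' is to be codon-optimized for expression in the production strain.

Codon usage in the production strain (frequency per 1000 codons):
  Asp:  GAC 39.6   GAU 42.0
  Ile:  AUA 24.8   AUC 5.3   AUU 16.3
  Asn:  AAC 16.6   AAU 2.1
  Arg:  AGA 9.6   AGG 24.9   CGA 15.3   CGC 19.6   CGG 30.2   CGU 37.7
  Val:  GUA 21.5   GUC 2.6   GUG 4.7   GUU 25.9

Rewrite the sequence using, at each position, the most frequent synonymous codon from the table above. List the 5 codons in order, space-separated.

Codon 1 (Arg): best is CGU at 37.7.
Codon 2 (Val): best is GUU at 25.9.
Codon 3 (Asn): best is AAC at 16.6.
Codon 4 (Ile): best is AUA at 24.8.
Codon 5 (Asp): best is GAU at 42.0.

CGU GUU AAC AUA GAU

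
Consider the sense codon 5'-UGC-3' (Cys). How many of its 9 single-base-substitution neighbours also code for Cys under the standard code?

Position 1: none → 0 synonymous.
Position 2: none → 0 synonymous.
Position 3: UGU → 1 synonymous.
Total: 0 + 0 + 1 = 1.

1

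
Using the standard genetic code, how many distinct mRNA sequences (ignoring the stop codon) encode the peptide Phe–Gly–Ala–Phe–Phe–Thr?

Phe: 2 codons.
Gly: 4 codons.
Ala: 4 codons.
Phe: 2 codons.
Phe: 2 codons.
Thr: 4 codons.
2 × 4 × 4 × 2 × 2 × 4 = 512.

512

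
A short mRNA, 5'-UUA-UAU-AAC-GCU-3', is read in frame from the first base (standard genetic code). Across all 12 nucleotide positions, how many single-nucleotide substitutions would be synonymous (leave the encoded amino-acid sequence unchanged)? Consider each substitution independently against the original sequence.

7

Codon 1 (UUA, Leu): 2 synonymous substitutions.
Codon 2 (UAU, Tyr): 1 synonymous substitution.
Codon 3 (AAC, Asn): 1 synonymous substitution.
Codon 4 (GCU, Ala): 3 synonymous substitutions.
Total: 2 + 1 + 1 + 3 = 7.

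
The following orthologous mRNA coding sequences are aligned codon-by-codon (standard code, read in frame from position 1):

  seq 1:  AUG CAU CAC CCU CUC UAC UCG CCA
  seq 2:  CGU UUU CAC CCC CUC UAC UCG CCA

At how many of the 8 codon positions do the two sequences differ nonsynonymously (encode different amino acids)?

2

Codon 1: AUG Met / CGU Arg — nonsynonymous.
Codon 2: CAU His / UUU Phe — nonsynonymous.
Codon 3: CAC His / CAC His — identical.
Codon 4: CCU Pro / CCC Pro — synonymous.
Codon 5: CUC Leu / CUC Leu — identical.
Codon 6: UAC Tyr / UAC Tyr — identical.
Codon 7: UCG Ser / UCG Ser — identical.
Codon 8: CCA Pro / CCA Pro — identical.
Nonsynonymous differences: 2.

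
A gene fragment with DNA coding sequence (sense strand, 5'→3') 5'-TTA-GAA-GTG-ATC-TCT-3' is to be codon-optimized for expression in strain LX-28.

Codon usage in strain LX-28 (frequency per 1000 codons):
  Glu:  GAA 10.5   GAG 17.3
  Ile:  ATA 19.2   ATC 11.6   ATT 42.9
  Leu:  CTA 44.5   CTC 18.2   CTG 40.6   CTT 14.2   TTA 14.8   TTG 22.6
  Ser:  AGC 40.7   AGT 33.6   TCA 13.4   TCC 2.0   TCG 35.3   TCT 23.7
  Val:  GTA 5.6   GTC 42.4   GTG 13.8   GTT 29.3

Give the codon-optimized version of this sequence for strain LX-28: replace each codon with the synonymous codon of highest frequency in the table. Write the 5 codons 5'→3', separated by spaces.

CTA GAG GTC ATT AGC

Codon 1 (Leu): best is CTA at 44.5.
Codon 2 (Glu): best is GAG at 17.3.
Codon 3 (Val): best is GTC at 42.4.
Codon 4 (Ile): best is ATT at 42.9.
Codon 5 (Ser): best is AGC at 40.7.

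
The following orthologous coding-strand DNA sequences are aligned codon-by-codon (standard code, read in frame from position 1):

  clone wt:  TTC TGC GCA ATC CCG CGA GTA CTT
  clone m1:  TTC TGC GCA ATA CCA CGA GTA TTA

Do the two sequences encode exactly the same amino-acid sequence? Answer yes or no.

Codon 1: TTC Phe / TTC Phe — identical.
Codon 2: TGC Cys / TGC Cys — identical.
Codon 3: GCA Ala / GCA Ala — identical.
Codon 4: ATC Ile / ATA Ile — synonymous.
Codon 5: CCG Pro / CCA Pro — synonymous.
Codon 6: CGA Arg / CGA Arg — identical.
Codon 7: GTA Val / GTA Val — identical.
Codon 8: CTT Leu / TTA Leu — synonymous.
Nonsynonymous differences: 0 → same protein.

yes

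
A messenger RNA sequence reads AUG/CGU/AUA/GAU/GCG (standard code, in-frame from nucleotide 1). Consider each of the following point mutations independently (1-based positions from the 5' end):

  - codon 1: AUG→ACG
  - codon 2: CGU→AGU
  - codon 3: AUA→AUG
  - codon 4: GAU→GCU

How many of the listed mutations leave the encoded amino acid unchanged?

0

Codon 1: AUG (Met) → ACG (Thr) — missense.
Codon 2: CGU (Arg) → AGU (Ser) — missense.
Codon 3: AUA (Ile) → AUG (Met) — missense.
Codon 4: GAU (Asp) → GCU (Ala) — missense.
Synonymous: 0 of 4.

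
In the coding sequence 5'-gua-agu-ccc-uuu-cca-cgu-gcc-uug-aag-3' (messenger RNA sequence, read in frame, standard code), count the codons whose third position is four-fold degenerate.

Codon 1 GUA (Val): third position 4-fold.
Codon 2 AGU (Ser): third position 2-fold.
Codon 3 CCC (Pro): third position 4-fold.
Codon 4 UUU (Phe): third position 2-fold.
Codon 5 CCA (Pro): third position 4-fold.
Codon 6 CGU (Arg): third position 4-fold.
Codon 7 GCC (Ala): third position 4-fold.
Codon 8 UUG (Leu): third position 2-fold.
Codon 9 AAG (Lys): third position 2-fold.
Four-fold degenerate third positions: 5.

5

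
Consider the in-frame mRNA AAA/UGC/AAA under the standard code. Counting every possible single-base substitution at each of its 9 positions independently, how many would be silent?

3

Codon 1 (AAA, Lys): 1 synonymous substitution.
Codon 2 (UGC, Cys): 1 synonymous substitution.
Codon 3 (AAA, Lys): 1 synonymous substitution.
Total: 1 + 1 + 1 = 3.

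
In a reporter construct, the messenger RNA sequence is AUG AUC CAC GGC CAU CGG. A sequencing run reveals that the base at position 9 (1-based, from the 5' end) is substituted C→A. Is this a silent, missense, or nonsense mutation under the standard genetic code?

Position 9 falls in codon 3: CAC → His.
After the substitution the codon is CAA → Gln.
His ≠ Gln, so this is a missense mutation.

missense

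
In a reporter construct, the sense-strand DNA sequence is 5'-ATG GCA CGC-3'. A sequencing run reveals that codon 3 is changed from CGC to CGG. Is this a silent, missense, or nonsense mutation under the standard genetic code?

silent

Position 9 falls in codon 3: CGC → Arg.
After the substitution the codon is CGG → Arg.
Both encode Arg, so the change is synonymous.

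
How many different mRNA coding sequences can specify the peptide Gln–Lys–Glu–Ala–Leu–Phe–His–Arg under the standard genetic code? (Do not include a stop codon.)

Gln: 2 codons.
Lys: 2 codons.
Glu: 2 codons.
Ala: 4 codons.
Leu: 6 codons.
Phe: 2 codons.
His: 2 codons.
Arg: 6 codons.
2 × 2 × 2 × 4 × 6 × 2 × 2 × 6 = 4608.

4608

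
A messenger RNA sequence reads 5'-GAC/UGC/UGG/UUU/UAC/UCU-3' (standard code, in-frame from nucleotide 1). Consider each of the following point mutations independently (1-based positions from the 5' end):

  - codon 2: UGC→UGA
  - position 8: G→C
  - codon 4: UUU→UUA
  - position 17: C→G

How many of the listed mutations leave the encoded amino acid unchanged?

0

Codon 2: UGC (Cys) → UGA (Stop) — nonsense.
Codon 3: UGG (Trp) → UCG (Ser) — missense.
Codon 4: UUU (Phe) → UUA (Leu) — missense.
Codon 6: UCU (Ser) → UGU (Cys) — missense.
Synonymous: 0 of 4.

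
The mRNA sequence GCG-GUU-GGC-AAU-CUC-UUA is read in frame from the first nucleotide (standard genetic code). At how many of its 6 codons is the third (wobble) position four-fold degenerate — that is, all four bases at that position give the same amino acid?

Codon 1 GCG (Ala): third position 4-fold.
Codon 2 GUU (Val): third position 4-fold.
Codon 3 GGC (Gly): third position 4-fold.
Codon 4 AAU (Asn): third position 2-fold.
Codon 5 CUC (Leu): third position 4-fold.
Codon 6 UUA (Leu): third position 2-fold.
Four-fold degenerate third positions: 4.

4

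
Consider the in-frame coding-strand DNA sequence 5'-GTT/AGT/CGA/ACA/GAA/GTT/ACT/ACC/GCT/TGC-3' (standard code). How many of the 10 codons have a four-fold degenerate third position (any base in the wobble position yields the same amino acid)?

Codon 1 GTT (Val): third position 4-fold.
Codon 2 AGT (Ser): third position 2-fold.
Codon 3 CGA (Arg): third position 4-fold.
Codon 4 ACA (Thr): third position 4-fold.
Codon 5 GAA (Glu): third position 2-fold.
Codon 6 GTT (Val): third position 4-fold.
Codon 7 ACT (Thr): third position 4-fold.
Codon 8 ACC (Thr): third position 4-fold.
Codon 9 GCT (Ala): third position 4-fold.
Codon 10 TGC (Cys): third position 2-fold.
Four-fold degenerate third positions: 7.

7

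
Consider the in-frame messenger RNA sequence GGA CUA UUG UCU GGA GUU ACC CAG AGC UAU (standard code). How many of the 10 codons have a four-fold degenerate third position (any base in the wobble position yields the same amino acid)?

6

Codon 1 GGA (Gly): third position 4-fold.
Codon 2 CUA (Leu): third position 4-fold.
Codon 3 UUG (Leu): third position 2-fold.
Codon 4 UCU (Ser): third position 4-fold.
Codon 5 GGA (Gly): third position 4-fold.
Codon 6 GUU (Val): third position 4-fold.
Codon 7 ACC (Thr): third position 4-fold.
Codon 8 CAG (Gln): third position 2-fold.
Codon 9 AGC (Ser): third position 2-fold.
Codon 10 UAU (Tyr): third position 2-fold.
Four-fold degenerate third positions: 6.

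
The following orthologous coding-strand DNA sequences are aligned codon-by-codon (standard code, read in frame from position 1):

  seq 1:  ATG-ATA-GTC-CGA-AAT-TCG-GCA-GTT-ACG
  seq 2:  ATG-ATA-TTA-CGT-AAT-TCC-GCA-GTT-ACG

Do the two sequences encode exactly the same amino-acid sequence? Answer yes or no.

Codon 1: ATG Met / ATG Met — identical.
Codon 2: ATA Ile / ATA Ile — identical.
Codon 3: GTC Val / TTA Leu — nonsynonymous.
Codon 4: CGA Arg / CGT Arg — synonymous.
Codon 5: AAT Asn / AAT Asn — identical.
Codon 6: TCG Ser / TCC Ser — synonymous.
Codon 7: GCA Ala / GCA Ala — identical.
Codon 8: GTT Val / GTT Val — identical.
Codon 9: ACG Thr / ACG Thr — identical.
Nonsynonymous differences: 1 → different protein.

no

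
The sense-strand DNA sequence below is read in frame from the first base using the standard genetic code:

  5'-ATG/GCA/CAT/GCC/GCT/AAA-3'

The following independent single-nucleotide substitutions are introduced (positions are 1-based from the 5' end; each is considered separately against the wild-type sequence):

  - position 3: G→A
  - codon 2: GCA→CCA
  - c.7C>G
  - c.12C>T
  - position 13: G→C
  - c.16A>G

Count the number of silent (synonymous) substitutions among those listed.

1

Codon 1: ATG (Met) → ATA (Ile) — missense.
Codon 2: GCA (Ala) → CCA (Pro) — missense.
Codon 3: CAT (His) → GAT (Asp) — missense.
Codon 4: GCC (Ala) → GCT (Ala) — synonymous.
Codon 5: GCT (Ala) → CCT (Pro) — missense.
Codon 6: AAA (Lys) → GAA (Glu) — missense.
Synonymous: 1 of 6.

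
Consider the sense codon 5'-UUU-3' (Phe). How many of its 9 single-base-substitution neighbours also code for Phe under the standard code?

1

Position 1: none → 0 synonymous.
Position 2: none → 0 synonymous.
Position 3: UUC → 1 synonymous.
Total: 0 + 0 + 1 = 1.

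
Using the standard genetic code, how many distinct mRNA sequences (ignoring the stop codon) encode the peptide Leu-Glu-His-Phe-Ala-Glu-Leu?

2304

Leu: 6 codons.
Glu: 2 codons.
His: 2 codons.
Phe: 2 codons.
Ala: 4 codons.
Glu: 2 codons.
Leu: 6 codons.
6 × 2 × 2 × 2 × 4 × 2 × 6 = 2304.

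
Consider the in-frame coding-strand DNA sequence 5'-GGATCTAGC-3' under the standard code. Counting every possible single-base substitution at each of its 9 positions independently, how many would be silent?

7

Codon 1 (GGA, Gly): 3 synonymous substitutions.
Codon 2 (TCT, Ser): 3 synonymous substitutions.
Codon 3 (AGC, Ser): 1 synonymous substitution.
Total: 3 + 3 + 1 = 7.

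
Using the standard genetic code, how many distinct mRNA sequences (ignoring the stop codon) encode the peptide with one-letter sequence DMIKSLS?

Asp: 2 codons.
Met: 1 codon.
Ile: 3 codons.
Lys: 2 codons.
Ser: 6 codons.
Leu: 6 codons.
Ser: 6 codons.
2 × 1 × 3 × 2 × 6 × 6 × 6 = 2592.

2592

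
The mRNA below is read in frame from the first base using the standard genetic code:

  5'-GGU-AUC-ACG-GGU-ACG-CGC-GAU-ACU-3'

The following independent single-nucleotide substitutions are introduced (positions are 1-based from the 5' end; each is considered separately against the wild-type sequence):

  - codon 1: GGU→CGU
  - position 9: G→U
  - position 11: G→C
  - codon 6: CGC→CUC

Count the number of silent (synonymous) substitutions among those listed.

Codon 1: GGU (Gly) → CGU (Arg) — missense.
Codon 3: ACG (Thr) → ACU (Thr) — synonymous.
Codon 4: GGU (Gly) → GCU (Ala) — missense.
Codon 6: CGC (Arg) → CUC (Leu) — missense.
Synonymous: 1 of 4.

1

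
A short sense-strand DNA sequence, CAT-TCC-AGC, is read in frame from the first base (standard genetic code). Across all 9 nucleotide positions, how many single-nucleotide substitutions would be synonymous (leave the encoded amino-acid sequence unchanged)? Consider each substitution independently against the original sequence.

Codon 1 (CAT, His): 1 synonymous substitution.
Codon 2 (TCC, Ser): 3 synonymous substitutions.
Codon 3 (AGC, Ser): 1 synonymous substitution.
Total: 1 + 3 + 1 = 5.

5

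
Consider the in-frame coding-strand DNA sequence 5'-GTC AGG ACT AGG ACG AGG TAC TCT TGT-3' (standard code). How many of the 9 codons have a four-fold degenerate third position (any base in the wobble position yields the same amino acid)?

4

Codon 1 GTC (Val): third position 4-fold.
Codon 2 AGG (Arg): third position 2-fold.
Codon 3 ACT (Thr): third position 4-fold.
Codon 4 AGG (Arg): third position 2-fold.
Codon 5 ACG (Thr): third position 4-fold.
Codon 6 AGG (Arg): third position 2-fold.
Codon 7 TAC (Tyr): third position 2-fold.
Codon 8 TCT (Ser): third position 4-fold.
Codon 9 TGT (Cys): third position 2-fold.
Four-fold degenerate third positions: 4.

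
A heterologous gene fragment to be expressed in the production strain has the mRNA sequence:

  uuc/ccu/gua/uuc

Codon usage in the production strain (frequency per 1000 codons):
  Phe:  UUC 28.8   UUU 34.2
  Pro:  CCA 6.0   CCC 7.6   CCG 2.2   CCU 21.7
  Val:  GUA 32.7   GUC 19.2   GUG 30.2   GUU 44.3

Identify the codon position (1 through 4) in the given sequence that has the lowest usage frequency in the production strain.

2

Codon 1 UUC (Phe): 28.8 per 1000.
Codon 2 CCU (Pro): 21.7 per 1000.
Codon 3 GUA (Val): 32.7 per 1000.
Codon 4 UUC (Phe): 28.8 per 1000.
Lowest frequency is 21.7 at codon 2.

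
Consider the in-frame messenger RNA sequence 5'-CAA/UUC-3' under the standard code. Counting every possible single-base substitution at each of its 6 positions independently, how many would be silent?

2

Codon 1 (CAA, Gln): 1 synonymous substitution.
Codon 2 (UUC, Phe): 1 synonymous substitution.
Total: 1 + 1 = 2.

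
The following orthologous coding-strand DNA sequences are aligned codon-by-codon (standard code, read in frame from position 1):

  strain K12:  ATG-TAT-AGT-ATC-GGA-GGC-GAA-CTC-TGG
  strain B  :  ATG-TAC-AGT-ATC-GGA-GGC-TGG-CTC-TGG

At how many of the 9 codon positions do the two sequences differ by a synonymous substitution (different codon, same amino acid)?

1

Codon 1: ATG Met / ATG Met — identical.
Codon 2: TAT Tyr / TAC Tyr — synonymous.
Codon 3: AGT Ser / AGT Ser — identical.
Codon 4: ATC Ile / ATC Ile — identical.
Codon 5: GGA Gly / GGA Gly — identical.
Codon 6: GGC Gly / GGC Gly — identical.
Codon 7: GAA Glu / TGG Trp — nonsynonymous.
Codon 8: CTC Leu / CTC Leu — identical.
Codon 9: TGG Trp / TGG Trp — identical.
Synonymous differences: 1.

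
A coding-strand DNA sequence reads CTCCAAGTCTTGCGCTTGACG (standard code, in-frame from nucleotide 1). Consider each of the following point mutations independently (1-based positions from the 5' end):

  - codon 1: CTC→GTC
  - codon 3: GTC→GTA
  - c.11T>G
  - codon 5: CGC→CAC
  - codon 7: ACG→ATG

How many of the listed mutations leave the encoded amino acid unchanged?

Codon 1: CTC (Leu) → GTC (Val) — missense.
Codon 3: GTC (Val) → GTA (Val) — synonymous.
Codon 4: TTG (Leu) → TGG (Trp) — missense.
Codon 5: CGC (Arg) → CAC (His) — missense.
Codon 7: ACG (Thr) → ATG (Met) — missense.
Synonymous: 1 of 5.

1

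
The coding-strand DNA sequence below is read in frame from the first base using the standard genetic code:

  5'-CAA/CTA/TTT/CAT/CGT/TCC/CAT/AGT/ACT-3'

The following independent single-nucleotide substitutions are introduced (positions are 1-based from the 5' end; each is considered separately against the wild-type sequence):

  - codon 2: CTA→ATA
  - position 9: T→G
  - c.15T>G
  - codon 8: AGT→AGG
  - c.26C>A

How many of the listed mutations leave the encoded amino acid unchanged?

Codon 2: CTA (Leu) → ATA (Ile) — missense.
Codon 3: TTT (Phe) → TTG (Leu) — missense.
Codon 5: CGT (Arg) → CGG (Arg) — synonymous.
Codon 8: AGT (Ser) → AGG (Arg) — missense.
Codon 9: ACT (Thr) → AAT (Asn) — missense.
Synonymous: 1 of 5.

1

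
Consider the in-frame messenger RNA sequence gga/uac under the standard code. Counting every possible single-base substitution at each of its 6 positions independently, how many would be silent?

4

Codon 1 (GGA, Gly): 3 synonymous substitutions.
Codon 2 (UAC, Tyr): 1 synonymous substitution.
Total: 3 + 1 = 4.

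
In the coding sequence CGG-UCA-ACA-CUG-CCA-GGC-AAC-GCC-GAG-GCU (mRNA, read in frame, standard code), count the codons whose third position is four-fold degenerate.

Codon 1 CGG (Arg): third position 4-fold.
Codon 2 UCA (Ser): third position 4-fold.
Codon 3 ACA (Thr): third position 4-fold.
Codon 4 CUG (Leu): third position 4-fold.
Codon 5 CCA (Pro): third position 4-fold.
Codon 6 GGC (Gly): third position 4-fold.
Codon 7 AAC (Asn): third position 2-fold.
Codon 8 GCC (Ala): third position 4-fold.
Codon 9 GAG (Glu): third position 2-fold.
Codon 10 GCU (Ala): third position 4-fold.
Four-fold degenerate third positions: 8.

8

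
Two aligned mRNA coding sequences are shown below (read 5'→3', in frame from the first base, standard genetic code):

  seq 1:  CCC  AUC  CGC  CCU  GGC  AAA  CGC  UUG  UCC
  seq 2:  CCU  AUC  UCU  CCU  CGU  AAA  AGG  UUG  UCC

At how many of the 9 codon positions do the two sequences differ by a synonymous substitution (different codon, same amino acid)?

2

Codon 1: CCC Pro / CCU Pro — synonymous.
Codon 2: AUC Ile / AUC Ile — identical.
Codon 3: CGC Arg / UCU Ser — nonsynonymous.
Codon 4: CCU Pro / CCU Pro — identical.
Codon 5: GGC Gly / CGU Arg — nonsynonymous.
Codon 6: AAA Lys / AAA Lys — identical.
Codon 7: CGC Arg / AGG Arg — synonymous.
Codon 8: UUG Leu / UUG Leu — identical.
Codon 9: UCC Ser / UCC Ser — identical.
Synonymous differences: 2.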